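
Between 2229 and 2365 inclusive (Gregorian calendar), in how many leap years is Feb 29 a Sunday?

Leap years in 2229–2365: 33 of them.
Feb 29 weekday advances by 5 (mod 7) from one leap year to the next four years later (or differs when a century non-leap intervenes).
Leap-day weekdays: 2232:Wed 2236:Mon 2240:Sat 2244:Thu 2248:Tue 2252:Sun✓ 2256:Fri 2260:Wed 2264:Mon 2268:Sat 2272:Thu 2276:Tue 2280:Sun✓ …(7 more)… 2316:Tue 2320:Sun✓ 2324:Fri 2328:Wed 2332:Mon 2336:Sat 2340:Thu 2344:Tue 2348:Sun✓ 2352:Fri 2356:Wed 2360:Mon 2364:Sat
Sunday: 2252, 2280, 2320, 2348 → 4.

4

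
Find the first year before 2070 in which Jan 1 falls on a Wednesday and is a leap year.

Jan 1 advances by 2 weekdays after a leap year and by 1 after a common year.
2070: Jan 1 is Wednesday.
2069: Tuesday
2068: Sunday (leap)
2067: Saturday
2066: Friday
2065: Thursday
2064: Tuesday (leap)
2063: Monday
2062: Sunday
2061: Saturday
2060: Thursday (leap)
2059: Wednesday
2058: Tuesday
2057: Monday
2056: Saturday (leap)
2055: Friday
2054: Thursday
2053: Wednesday
2052: Monday (leap)
2051: Sunday
2050: Saturday
2049: Friday
2048: Wednesday (leap)
2048 begins on a Wednesday and is a leap year.

2048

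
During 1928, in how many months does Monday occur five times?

5

A month of length L has five Mondays iff its first Monday is on day ≤ L−28 (so day 1–3 in a 31-day month, 1–2 in a 30-day month, day 1 in a leap February).
Checking each month of 1928: Jan starts Sun (31d) ✓; Feb starts Wed (29d); Mar starts Thu (31d); Apr starts Sun (30d) ✓; May starts Tue (31d); Jun starts Fri (30d); Jul starts Sun (31d) ✓; Aug starts Wed (31d); Sep starts Sat (30d); Oct starts Mon (31d) ✓; Nov starts Thu (30d); Dec starts Sat (31d) ✓.
Five-Monday months: January, April, July, October, December → 5.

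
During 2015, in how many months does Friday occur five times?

4

A month of length L has five Fridays iff its first Friday is on day ≤ L−28 (so day 1–3 in a 31-day month, 1–2 in a 30-day month, day 1 in a leap February).
Checking each month of 2015: Jan starts Thu (31d) ✓; Feb starts Sun (28d); Mar starts Sun (31d); Apr starts Wed (30d); May starts Fri (31d) ✓; Jun starts Mon (30d); Jul starts Wed (31d) ✓; Aug starts Sat (31d); Sep starts Tue (30d); Oct starts Thu (31d) ✓; Nov starts Sun (30d); Dec starts Tue (31d).
Five-Friday months: January, May, July, October → 4.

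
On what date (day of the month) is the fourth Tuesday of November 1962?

27

November 1, 1962 is a Thursday, so the first Tuesday is the 6th.
The fourth Tuesday is 6 + 21 = 27.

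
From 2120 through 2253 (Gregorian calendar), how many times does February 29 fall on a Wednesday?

5

Leap years in 2120–2253: 33 of them.
Feb 29 weekday advances by 5 (mod 7) from one leap year to the next four years later (or differs when a century non-leap intervenes).
Leap-day weekdays: 2120:Thu 2124:Tue 2128:Sun 2132:Fri 2136:Wed✓ 2140:Mon 2144:Sat 2148:Thu 2152:Tue 2156:Sun 2160:Fri 2164:Wed✓ 2168:Mon …(7 more)… 2204:Wed✓ 2208:Mon 2212:Sat 2216:Thu 2220:Tue 2224:Sun 2228:Fri 2232:Wed✓ 2236:Mon 2240:Sat 2244:Thu 2248:Tue 2252:Sun
Wednesday: 2136, 2164, 2192, 2204, 2232 → 5.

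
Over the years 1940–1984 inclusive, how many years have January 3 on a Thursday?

Track January 3's weekday year by year (advancing +1, or +2 across a Feb 29):
  1940: Wed  1941: Fri (+2)  1942: Sat (+1)  1943: Sun (+1)  1944: Mon (+1)
  1945: Wed (+2)  1946: Thu (+1) ✓  1947: Fri (+1)  1948: Sat (+1)  1949: Mon (+2)
  1950: Tue (+1)  1951: Wed (+1)  1952: Thu (+1) ✓  1953: Sat (+2)  … (17 more years) …
  1971: Sun (+1)  1972: Mon (+1)  1973: Wed (+2)  1974: Thu (+1) ✓  1975: Fri (+1)
  1976: Sat (+1)  1977: Mon (+2)  1978: Tue (+1)  1979: Wed (+1)  1980: Thu (+1) ✓
  1981: Sat (+2)  1982: Sun (+1)  1983: Mon (+1)  1984: Tue (+1)
Thursday years: 1946, 1952, 1957, 1963, 1974, 1980 — 6 in total.

6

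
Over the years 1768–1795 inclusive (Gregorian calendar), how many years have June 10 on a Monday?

4

Track June 10's weekday year by year (advancing +1, or +2 across a Feb 29):
  1768: Fri  1769: Sat (+1)  1770: Sun (+1)  1771: Mon (+1) ✓  1772: Wed (+2)
  1773: Thu (+1)  1774: Fri (+1)  1775: Sat (+1)  1776: Mon (+2) ✓  1777: Tue (+1)
  1778: Wed (+1)  1779: Thu (+1)  1780: Sat (+2)  1781: Sun (+1)  1782: Mon (+1) ✓
  1783: Tue (+1)  1784: Thu (+2)  1785: Fri (+1)  1786: Sat (+1)  1787: Sun (+1)
  1788: Tue (+2)  1789: Wed (+1)  1790: Thu (+1)  1791: Fri (+1)  1792: Sun (+2)
  1793: Mon (+1) ✓  1794: Tue (+1)  1795: Wed (+1)
Monday years: 1771, 1776, 1782, 1793 — 4 in total.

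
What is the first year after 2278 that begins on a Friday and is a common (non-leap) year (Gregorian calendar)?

Jan 1 advances by 2 weekdays after a leap year and by 1 after a common year.
2278: Jan 1 is Tuesday.
2279: Wednesday
2280: Thursday (leap)
2281: Saturday
2282: Sunday
2283: Monday
2284: Tuesday (leap)
2285: Thursday
2286: Friday
2286 begins on a Friday and is a common year.

2286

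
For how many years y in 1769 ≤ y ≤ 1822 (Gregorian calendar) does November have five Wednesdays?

15

November has 30 days; it has five Wednesdays when Wednesday falls among the first (month-length − 28) days — i.e. when November 1 is one of Wednesday/Tuesday.
November 1 by year: 1769:Wed✓ 1770:Thu 1771:Fri 1772:Sun 1773:Mon 1774:Tue✓ 1775:Wed✓ 1776:Fri 1777:Sat 1778:Sun 1779:Mon 1780:Wed✓ 1781:Thu 1782:Fri 1783:Sat …(24 more)… 1808:Tue✓ 1809:Wed✓ 1810:Thu 1811:Fri 1812:Sun 1813:Mon 1814:Tue✓ 1815:Wed✓ 1816:Fri 1817:Sat 1818:Sun 1819:Mon 1820:Wed✓ 1821:Thu 1822:Fri
Years with five Wednesdays: 1769, 1774, 1775, 1780, 1785, 1786, 1791, 1796, 1797, 1803, 1808, 1809, 1814, 1815, 1820 → 15.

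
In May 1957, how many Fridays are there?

May 1957 has 31 days and begins on Wednesday.
The first Friday is May 3.
Fridays fall on 3, 10, 17, 24, 31 — that's 5.

5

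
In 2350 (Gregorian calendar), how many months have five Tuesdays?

A month of length L has five Tuesdays iff its first Tuesday is on day ≤ L−28 (so day 1–3 in a 31-day month, 1–2 in a 30-day month, day 1 in a leap February).
Checking each month of 2350: Jan starts Sun (31d) ✓; Feb starts Wed (28d); Mar starts Wed (31d); Apr starts Sat (30d); May starts Mon (31d) ✓; Jun starts Thu (30d); Jul starts Sat (31d); Aug starts Tue (31d) ✓; Sep starts Fri (30d); Oct starts Sun (31d) ✓; Nov starts Wed (30d); Dec starts Fri (31d).
Five-Tuesday months: January, May, August, October → 4.

4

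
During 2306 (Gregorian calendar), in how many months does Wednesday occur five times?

A month of length L has five Wednesdays iff its first Wednesday is on day ≤ L−28 (so day 1–3 in a 31-day month, 1–2 in a 30-day month, day 1 in a leap February).
Checking each month of 2306: Jan starts Mon (31d) ✓; Feb starts Thu (28d); Mar starts Thu (31d); Apr starts Sun (30d); May starts Tue (31d) ✓; Jun starts Fri (30d); Jul starts Sun (31d); Aug starts Wed (31d) ✓; Sep starts Sat (30d); Oct starts Mon (31d) ✓; Nov starts Thu (30d); Dec starts Sat (31d).
Five-Wednesday months: January, May, August, October → 4.

4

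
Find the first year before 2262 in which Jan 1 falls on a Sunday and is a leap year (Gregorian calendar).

Jan 1 advances by 2 weekdays after a leap year and by 1 after a common year.
2262: Jan 1 is Wednesday.
2261: Tuesday
2260: Sunday (leap)
2260 begins on a Sunday and is a leap year.

2260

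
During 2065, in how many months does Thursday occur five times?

5

A month of length L has five Thursdays iff its first Thursday is on day ≤ L−28 (so day 1–3 in a 31-day month, 1–2 in a 30-day month, day 1 in a leap February).
Checking each month of 2065: Jan starts Thu (31d) ✓; Feb starts Sun (28d); Mar starts Sun (31d); Apr starts Wed (30d) ✓; May starts Fri (31d); Jun starts Mon (30d); Jul starts Wed (31d) ✓; Aug starts Sat (31d); Sep starts Tue (30d); Oct starts Thu (31d) ✓; Nov starts Sun (30d); Dec starts Tue (31d) ✓.
Five-Thursday months: January, April, July, October, December → 5.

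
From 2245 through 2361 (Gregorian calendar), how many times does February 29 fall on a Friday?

Leap years in 2245–2361: 28 of them.
Feb 29 weekday advances by 5 (mod 7) from one leap year to the next four years later (or differs when a century non-leap intervenes).
Leap-day weekdays: 2248:Tue 2252:Sun 2256:Fri✓ 2260:Wed 2264:Mon 2268:Sat 2272:Thu 2276:Tue 2280:Sun 2284:Fri✓ 2288:Wed 2292:Mon 2296:Sat 2304:Mon 2308:Sat 2312:Thu 2316:Tue 2320:Sun 2324:Fri✓ 2328:Wed 2332:Mon 2336:Sat 2340:Thu 2344:Tue 2348:Sun 2352:Fri✓ 2356:Wed 2360:Mon
Friday: 2256, 2284, 2324, 2352 → 4.

4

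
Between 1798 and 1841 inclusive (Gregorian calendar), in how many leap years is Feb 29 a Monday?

2

Leap years in 1798–1841: 10 of them.
Feb 29 weekday advances by 5 (mod 7) from one leap year to the next four years later (or differs when a century non-leap intervenes).
Leap-day weekdays: 1804:Wed 1808:Mon✓ 1812:Sat 1816:Thu 1820:Tue 1824:Sun 1828:Fri 1832:Wed 1836:Mon✓ 1840:Sat
Monday: 1808, 1836 → 2.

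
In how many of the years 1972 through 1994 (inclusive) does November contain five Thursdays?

7

November has 30 days; it has five Thursdays when Thursday falls among the first (month-length − 28) days — i.e. when November 1 is one of Thursday/Wednesday.
November 1 by year: 1972:Wed✓ 1973:Thu✓ 1974:Fri 1975:Sat 1976:Mon 1977:Tue 1978:Wed✓ 1979:Thu✓ 1980:Sat 1981:Sun 1982:Mon 1983:Tue 1984:Thu✓ 1985:Fri 1986:Sat 1987:Sun 1988:Tue 1989:Wed✓ 1990:Thu✓ 1991:Fri 1992:Sun 1993:Mon 1994:Tue
Years with five Thursdays: 1972, 1973, 1978, 1979, 1984, 1989, 1990 → 7.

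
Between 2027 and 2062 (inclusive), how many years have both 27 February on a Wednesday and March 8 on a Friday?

Check each year's weekday for 27 February and March 8:
  2027: Sat/Mon  2028: Sun/Wed  2029: Tue/Thu  2030: Wed/Fri ✓  2031: Thu/Sat  2032: Fri/Mon  2033: Sun/Tue  2034: Mon/Wed  2035: Tue/Thu  2036: Wed/Sat  2037: Fri/Sun  2038: Sat/Mon  2039: Sun/Tue  2040: Mon/Thu  …(8 more)…  2049: Sat/Mon  2050: Sun/Tue  2051: Mon/Wed  2052: Tue/Fri  2053: Thu/Sat  2054: Fri/Sun  2055: Sat/Mon  2056: Sun/Wed  2057: Tue/Thu  2058: Wed/Fri ✓  2059: Thu/Sat  2060: Fri/Mon  2061: Sun/Tue  2062: Mon/Wed
Both conditions hold in: 2030, 2041, 2047, 2058 — 4.

4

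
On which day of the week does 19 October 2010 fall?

January 1, 2010 is a Friday.
October 19 is day 292 of the year, i.e. 291 days after Jan 1.
291 mod 7 = 4, so advance 4 weekdays from Friday: Tuesday.

Tuesday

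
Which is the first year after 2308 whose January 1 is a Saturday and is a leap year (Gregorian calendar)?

Jan 1 advances by 2 weekdays after a leap year and by 1 after a common year.
2308: Jan 1 is Wednesday (leap).
2309: Friday
2310: Saturday
2311: Sunday
2312: Monday (leap)
2313: Wednesday
2314: Thursday
2315: Friday
2316: Saturday (leap)
2316 begins on a Saturday and is a leap year.

2316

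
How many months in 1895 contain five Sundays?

A month of length L has five Sundays iff its first Sunday is on day ≤ L−28 (so day 1–3 in a 31-day month, 1–2 in a 30-day month, day 1 in a leap February).
Checking each month of 1895: Jan starts Tue (31d); Feb starts Fri (28d); Mar starts Fri (31d) ✓; Apr starts Mon (30d); May starts Wed (31d); Jun starts Sat (30d) ✓; Jul starts Mon (31d); Aug starts Thu (31d); Sep starts Sun (30d) ✓; Oct starts Tue (31d); Nov starts Fri (30d); Dec starts Sun (31d) ✓.
Five-Sunday months: March, June, September, December → 4.

4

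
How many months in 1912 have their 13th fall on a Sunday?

Check the 13th of each month of 1912: Jan 13: Sat, Feb 13: Tue, Mar 13: Wed, Apr 13: Sat, May 13: Mon, Jun 13: Thu, Jul 13: Sat, Aug 13: Tue, Sep 13: Fri, Oct 13: Sun, Nov 13: Wed, Dec 13: Fri.
Sunday occurs in October — 1 month.

1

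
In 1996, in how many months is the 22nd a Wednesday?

1

Check the 22nd of each month of 1996: Jan 22: Mon, Feb 22: Thu, Mar 22: Fri, Apr 22: Mon, May 22: Wed, Jun 22: Sat, Jul 22: Mon, Aug 22: Thu, Sep 22: Sun, Oct 22: Tue, Nov 22: Fri, Dec 22: Sun.
Wednesday occurs in May — 1 month.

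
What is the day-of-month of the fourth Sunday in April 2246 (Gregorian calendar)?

26

April 1, 2246 is a Wednesday, so the first Sunday is the 5th.
The fourth Sunday is 5 + 21 = 26.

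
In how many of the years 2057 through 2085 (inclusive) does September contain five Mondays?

8

September has 30 days; it has five Mondays when Monday falls among the first (month-length − 28) days — i.e. when September 1 is one of Monday/Sunday.
September 1 by year: 2057:Sat 2058:Sun✓ 2059:Mon✓ 2060:Wed 2061:Thu 2062:Fri 2063:Sat 2064:Mon✓ 2065:Tue 2066:Wed 2067:Thu 2068:Sat 2069:Sun✓ 2070:Mon✓ 2071:Tue 2072:Thu 2073:Fri 2074:Sat 2075:Sun✓ 2076:Tue 2077:Wed 2078:Thu 2079:Fri 2080:Sun✓ 2081:Mon✓ 2082:Tue 2083:Wed 2084:Fri 2085:Sat
Years with five Mondays: 2058, 2059, 2064, 2069, 2070, 2075, 2080, 2081 → 8.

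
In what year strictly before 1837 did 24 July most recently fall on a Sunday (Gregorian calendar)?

From one year to the next, a fixed date's weekday advances by 1, or by 2 when a Feb 29 lies between the two dates.
1837: July 24 is Monday.
1836: Sunday (−1)
24 July falls on a Sunday in 1836.

1836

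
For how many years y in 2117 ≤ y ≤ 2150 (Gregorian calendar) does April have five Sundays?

April has 30 days; it has five Sundays when Sunday falls among the first (month-length − 28) days — i.e. when April 1 is one of Sunday/Saturday.
April 1 by year: 2117:Thu 2118:Fri 2119:Sat✓ 2120:Mon 2121:Tue 2122:Wed 2123:Thu 2124:Sat✓ 2125:Sun✓ 2126:Mon 2127:Tue 2128:Thu 2129:Fri 2130:Sat✓ 2131:Sun✓ …(4 more)… 2136:Sun✓ 2137:Mon 2138:Tue 2139:Wed 2140:Fri 2141:Sat✓ 2142:Sun✓ 2143:Mon 2144:Wed 2145:Thu 2146:Fri 2147:Sat✓ 2148:Mon 2149:Tue 2150:Wed
Years with five Sundays: 2119, 2124, 2125, 2130, 2131, 2136, 2141, 2142, 2147 → 9.

9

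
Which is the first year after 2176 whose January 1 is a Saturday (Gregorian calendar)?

2180

Jan 1 advances by 2 weekdays after a leap year and by 1 after a common year.
2176: Jan 1 is Monday (leap).
2177: Wednesday
2178: Thursday
2179: Friday
2180: Saturday (leap)
2180 begins on a Saturday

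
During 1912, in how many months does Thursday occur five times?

4

A month of length L has five Thursdays iff its first Thursday is on day ≤ L−28 (so day 1–3 in a 31-day month, 1–2 in a 30-day month, day 1 in a leap February).
Checking each month of 1912: Jan starts Mon (31d); Feb starts Thu (29d) ✓; Mar starts Fri (31d); Apr starts Mon (30d); May starts Wed (31d) ✓; Jun starts Sat (30d); Jul starts Mon (31d); Aug starts Thu (31d) ✓; Sep starts Sun (30d); Oct starts Tue (31d) ✓; Nov starts Fri (30d); Dec starts Sun (31d).
Five-Thursday months: February, May, August, October → 4.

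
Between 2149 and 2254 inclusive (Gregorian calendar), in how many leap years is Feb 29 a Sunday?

4

Leap years in 2149–2254: 25 of them.
Feb 29 weekday advances by 5 (mod 7) from one leap year to the next four years later (or differs when a century non-leap intervenes).
Leap-day weekdays: 2152:Tue 2156:Sun✓ 2160:Fri 2164:Wed 2168:Mon 2172:Sat 2176:Thu 2180:Tue 2184:Sun✓ 2188:Fri 2192:Wed 2196:Mon 2204:Wed 2208:Mon 2212:Sat 2216:Thu 2220:Tue 2224:Sun✓ 2228:Fri 2232:Wed 2236:Mon 2240:Sat 2244:Thu 2248:Tue 2252:Sun✓
Sunday: 2156, 2184, 2224, 2252 → 4.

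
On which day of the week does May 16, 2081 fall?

Friday

January 1, 2081 is a Wednesday.
May 16 is day 136 of the year, i.e. 135 days after Jan 1.
135 mod 7 = 2, so advance 2 weekdays from Wednesday: Friday.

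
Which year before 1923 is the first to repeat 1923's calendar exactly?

1917

Two years share a calendar iff Jan 1 falls on the same weekday and both are leap or both are common. 1923: Jan 1 is Monday, common year.
1922: Jan 1 Sunday, common
1921: Jan 1 Saturday, common
1920: Jan 1 Thursday, leap
1919: Jan 1 Wednesday, common
1918: Jan 1 Tuesday, common
1917: Jan 1 Monday, common
1917 matches on both conditions.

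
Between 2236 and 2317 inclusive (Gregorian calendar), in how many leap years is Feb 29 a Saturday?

Leap years in 2236–2317: 20 of them.
Feb 29 weekday advances by 5 (mod 7) from one leap year to the next four years later (or differs when a century non-leap intervenes).
Leap-day weekdays: 2236:Mon 2240:Sat✓ 2244:Thu 2248:Tue 2252:Sun 2256:Fri 2260:Wed 2264:Mon 2268:Sat✓ 2272:Thu 2276:Tue 2280:Sun 2284:Fri 2288:Wed 2292:Mon 2296:Sat✓ 2304:Mon 2308:Sat✓ 2312:Thu 2316:Tue
Saturday: 2240, 2268, 2296, 2308 → 4.

4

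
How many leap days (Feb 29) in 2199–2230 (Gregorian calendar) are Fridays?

1

Leap years in 2199–2230: 7 of them.
Feb 29 weekday advances by 5 (mod 7) from one leap year to the next four years later (or differs when a century non-leap intervenes).
Leap-day weekdays: 2204:Wed 2208:Mon 2212:Sat 2216:Thu 2220:Tue 2224:Sun 2228:Fri✓
Friday: 2228 → 1.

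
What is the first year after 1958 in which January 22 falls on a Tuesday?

From one year to the next, a fixed date's weekday advances by 1, or by 2 when a Feb 29 lies between the two dates.
1958: January 22 is Wednesday.
1959: Thursday (+1)
1960: Friday (+1)
1961: Sunday (+2)
1962: Monday (+1)
1963: Tuesday (+1)
January 22 falls on a Tuesday in 1963.

1963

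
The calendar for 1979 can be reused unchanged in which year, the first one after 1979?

1990

Two years share a calendar iff Jan 1 falls on the same weekday and both are leap or both are common. 1979: Jan 1 is Monday, common year.
1980: Jan 1 Tuesday, leap
1981: Jan 1 Thursday, common
1982: Jan 1 Friday, common
1983: Jan 1 Saturday, common
1984: Jan 1 Sunday, leap
1985: Jan 1 Tuesday, common
1986: Jan 1 Wednesday, common
1987: Jan 1 Thursday, common
1988: Jan 1 Friday, leap
1989: Jan 1 Sunday, common
1990: Jan 1 Monday, common
1990 matches on both conditions.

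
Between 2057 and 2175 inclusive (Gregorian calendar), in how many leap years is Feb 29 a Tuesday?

3

Leap years in 2057–2175: 28 of them.
Feb 29 weekday advances by 5 (mod 7) from one leap year to the next four years later (or differs when a century non-leap intervenes).
Leap-day weekdays: 2060:Sun 2064:Fri 2068:Wed 2072:Mon 2076:Sat 2080:Thu 2084:Tue✓ 2088:Sun 2092:Fri 2096:Wed 2104:Fri 2108:Wed 2112:Mon 2116:Sat 2120:Thu 2124:Tue✓ 2128:Sun 2132:Fri 2136:Wed 2140:Mon 2144:Sat 2148:Thu 2152:Tue✓ 2156:Sun 2160:Fri 2164:Wed 2168:Mon 2172:Sat
Tuesday: 2084, 2124, 2152 → 3.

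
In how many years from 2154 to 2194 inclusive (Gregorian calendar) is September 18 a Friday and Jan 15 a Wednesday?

1

Check each year's weekday for September 18 and Jan 15:
  2154: Wed/Tue  2155: Thu/Wed  2156: Sat/Thu  2157: Sun/Sat  2158: Mon/Sun  2159: Tue/Mon  2160: Thu/Tue  2161: Fri/Thu  2162: Sat/Fri  2163: Sun/Sat  2164: Tue/Sun  2165: Wed/Tue  2166: Thu/Wed  2167: Fri/Thu  …(13 more)…  2181: Tue/Mon  2182: Wed/Tue  2183: Thu/Wed  2184: Sat/Thu  2185: Sun/Sat  2186: Mon/Sun  2187: Tue/Mon  2188: Thu/Tue  2189: Fri/Thu  2190: Sat/Fri  2191: Sun/Sat  2192: Tue/Sun  2193: Wed/Tue  2194: Thu/Wed
Both conditions hold in: 2172 — 1.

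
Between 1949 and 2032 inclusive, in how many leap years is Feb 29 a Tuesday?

Leap years in 1949–2032: 21 of them.
Feb 29 weekday advances by 5 (mod 7) from one leap year to the next four years later (or differs when a century non-leap intervenes).
Leap-day weekdays: 1952:Fri 1956:Wed 1960:Mon 1964:Sat 1968:Thu 1972:Tue✓ 1976:Sun 1980:Fri 1984:Wed 1988:Mon 1992:Sat 1996:Thu 2000:Tue✓ 2004:Sun 2008:Fri 2012:Wed 2016:Mon 2020:Sat 2024:Thu 2028:Tue✓ 2032:Sun
Tuesday: 1972, 2000, 2028 → 3.

3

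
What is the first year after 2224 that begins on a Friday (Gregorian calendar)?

2230

Jan 1 advances by 2 weekdays after a leap year and by 1 after a common year.
2224: Jan 1 is Thursday (leap).
2225: Saturday
2226: Sunday
2227: Monday
2228: Tuesday (leap)
2229: Thursday
2230: Friday
2230 begins on a Friday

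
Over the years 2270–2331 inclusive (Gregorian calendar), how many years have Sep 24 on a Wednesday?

9

Track Sep 24's weekday year by year (advancing +1, or +2 across a Feb 29):
  2270: Sat  2271: Sun (+1)  2272: Tue (+2)  2273: Wed (+1) ✓  2274: Thu (+1)
  2275: Fri (+1)  2276: Sun (+2)  2277: Mon (+1)  2278: Tue (+1)  2279: Wed (+1) ✓
  2280: Fri (+2)  2281: Sat (+1)  2282: Sun (+1)  2283: Mon (+1)  … (34 more years) …
  2318: Tue (+1)  2319: Wed (+1) ✓  2320: Fri (+2)  2321: Sat (+1)  2322: Sun (+1)
  2323: Mon (+1)  2324: Wed (+2) ✓  2325: Thu (+1)  2326: Fri (+1)  2327: Sat (+1)
  2328: Mon (+2)  2329: Tue (+1)  2330: Wed (+1) ✓  2331: Thu (+1)
Wednesday years: 2273, 2279, 2284, 2290, 2302, 2313, 2319, 2324, 2330 — 9 in total.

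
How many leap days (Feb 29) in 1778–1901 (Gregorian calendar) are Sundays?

Leap years in 1778–1901: 29 of them.
Feb 29 weekday advances by 5 (mod 7) from one leap year to the next four years later (or differs when a century non-leap intervenes).
Leap-day weekdays: 1780:Tue 1784:Sun✓ 1788:Fri 1792:Wed 1796:Mon 1804:Wed 1808:Mon 1812:Sat 1816:Thu 1820:Tue 1824:Sun✓ 1828:Fri 1832:Wed …(3 more)… 1848:Tue 1852:Sun✓ 1856:Fri 1860:Wed 1864:Mon 1868:Sat 1872:Thu 1876:Tue 1880:Sun✓ 1884:Fri 1888:Wed 1892:Mon 1896:Sat
Sunday: 1784, 1824, 1852, 1880 → 4.

4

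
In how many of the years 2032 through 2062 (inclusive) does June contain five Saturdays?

8

June has 30 days; it has five Saturdays when Saturday falls among the first (month-length − 28) days — i.e. when June 1 is one of Saturday/Friday.
June 1 by year: 2032:Tue 2033:Wed 2034:Thu 2035:Fri✓ 2036:Sun 2037:Mon 2038:Tue 2039:Wed 2040:Fri✓ 2041:Sat✓ 2042:Sun 2043:Mon 2044:Wed 2045:Thu 2046:Fri✓ 2047:Sat✓ 2048:Mon 2049:Tue 2050:Wed 2051:Thu 2052:Sat✓ 2053:Sun 2054:Mon 2055:Tue 2056:Thu 2057:Fri✓ 2058:Sat✓ 2059:Sun 2060:Tue 2061:Wed 2062:Thu
Years with five Saturdays: 2035, 2040, 2041, 2046, 2047, 2052, 2057, 2058 → 8.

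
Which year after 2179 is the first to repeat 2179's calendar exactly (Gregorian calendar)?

2190

Two years share a calendar iff Jan 1 falls on the same weekday and both are leap or both are common. 2179: Jan 1 is Friday, common year.
2180: Jan 1 Saturday, leap
2181: Jan 1 Monday, common
2182: Jan 1 Tuesday, common
2183: Jan 1 Wednesday, common
2184: Jan 1 Thursday, leap
2185: Jan 1 Saturday, common
2186: Jan 1 Sunday, common
2187: Jan 1 Monday, common
2188: Jan 1 Tuesday, leap
2189: Jan 1 Thursday, common
2190: Jan 1 Friday, common
2190 matches on both conditions.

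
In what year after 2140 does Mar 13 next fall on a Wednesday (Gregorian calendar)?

From one year to the next, a fixed date's weekday advances by 1, or by 2 when a Feb 29 lies between the two dates.
2140: March 13 is Sunday.
2141: Monday (+1)
2142: Tuesday (+1)
2143: Wednesday (+1)
Mar 13 falls on a Wednesday in 2143.

2143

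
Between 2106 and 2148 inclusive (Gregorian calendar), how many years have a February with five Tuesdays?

February has 28 days (29 in leap years); it has five Tuesdays when Tuesday falls among the first (month-length − 28) days — i.e. when February 1 is Tuesday in a leap year (never in a common year).
February 1 by year: 2106:Mon 2107:Tue 2108:Wed 2109:Fri 2110:Sat 2111:Sun 2112:Mon 2113:Wed 2114:Thu 2115:Fri 2116:Sat 2117:Mon 2118:Tue 2119:Wed 2120:Thu …(13 more)… 2134:Mon 2135:Tue 2136:Wed 2137:Fri 2138:Sat 2139:Sun 2140:Mon 2141:Wed 2142:Thu 2143:Fri 2144:Sat 2145:Mon 2146:Tue 2147:Wed 2148:Thu
Years with five Tuesdays: 2124 → 1.

1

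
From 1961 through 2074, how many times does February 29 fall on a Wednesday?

4

Leap years in 1961–2074: 28 of them.
Feb 29 weekday advances by 5 (mod 7) from one leap year to the next four years later (or differs when a century non-leap intervenes).
Leap-day weekdays: 1964:Sat 1968:Thu 1972:Tue 1976:Sun 1980:Fri 1984:Wed✓ 1988:Mon 1992:Sat 1996:Thu 2000:Tue 2004:Sun 2008:Fri 2012:Wed✓ 2016:Mon 2020:Sat 2024:Thu 2028:Tue 2032:Sun 2036:Fri 2040:Wed✓ 2044:Mon 2048:Sat 2052:Thu 2056:Tue 2060:Sun 2064:Fri 2068:Wed✓ 2072:Mon
Wednesday: 1984, 2012, 2040, 2068 → 4.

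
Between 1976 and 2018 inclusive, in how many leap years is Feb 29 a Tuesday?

Leap years in 1976–2018: 11 of them.
Feb 29 weekday advances by 5 (mod 7) from one leap year to the next four years later (or differs when a century non-leap intervenes).
Leap-day weekdays: 1976:Sun 1980:Fri 1984:Wed 1988:Mon 1992:Sat 1996:Thu 2000:Tue✓ 2004:Sun 2008:Fri 2012:Wed 2016:Mon
Tuesday: 2000 → 1.

1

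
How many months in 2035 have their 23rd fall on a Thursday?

Check the 23rd of each month of 2035: Jan 23: Tue, Feb 23: Fri, Mar 23: Fri, Apr 23: Mon, May 23: Wed, Jun 23: Sat, Jul 23: Mon, Aug 23: Thu, Sep 23: Sun, Oct 23: Tue, Nov 23: Fri, Dec 23: Sun.
Thursday occurs in August — 1 month.

1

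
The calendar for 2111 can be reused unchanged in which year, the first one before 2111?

2105

Two years share a calendar iff Jan 1 falls on the same weekday and both are leap or both are common. 2111: Jan 1 is Thursday, common year.
2110: Jan 1 Wednesday, common
2109: Jan 1 Tuesday, common
2108: Jan 1 Sunday, leap
2107: Jan 1 Saturday, common
2106: Jan 1 Friday, common
2105: Jan 1 Thursday, common
2105 matches on both conditions.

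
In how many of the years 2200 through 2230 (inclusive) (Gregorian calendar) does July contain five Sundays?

July has 31 days; it has five Sundays when Sunday falls among the first (month-length − 28) days — i.e. when July 1 is one of Sunday/Saturday/Friday.
July 1 by year: 2200:Tue 2201:Wed 2202:Thu 2203:Fri✓ 2204:Sun✓ 2205:Mon 2206:Tue 2207:Wed 2208:Fri✓ 2209:Sat✓ 2210:Sun✓ 2211:Mon 2212:Wed 2213:Thu 2214:Fri✓ 2215:Sat✓ 2216:Mon 2217:Tue 2218:Wed 2219:Thu 2220:Sat✓ 2221:Sun✓ 2222:Mon 2223:Tue 2224:Thu 2225:Fri✓ 2226:Sat✓ 2227:Sun✓ 2228:Tue 2229:Wed 2230:Thu
Years with five Sundays: 2203, 2204, 2208, 2209, 2210, 2214, 2215, 2220, 2221, 2225, 2226, 2227 → 12.

12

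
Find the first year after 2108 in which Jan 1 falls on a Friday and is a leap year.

Jan 1 advances by 2 weekdays after a leap year and by 1 after a common year.
2108: Jan 1 is Sunday (leap).
2109: Tuesday
2110: Wednesday
2111: Thursday
2112: Friday (leap)
2112 begins on a Friday and is a leap year.

2112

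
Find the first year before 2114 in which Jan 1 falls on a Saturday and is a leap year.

2084

Jan 1 advances by 2 weekdays after a leap year and by 1 after a common year.
2114: Jan 1 is Monday.
2113: Sunday
2112: Friday (leap)
2111: Thursday
2110: Wednesday
2109: Tuesday
2108: Sunday (leap)
2107: Saturday
2106: Friday
2105: Thursday
2104: Tuesday (leap)
2103: Monday
2102: Sunday
2101: Saturday
2100: Friday
2099: Thursday
2098: Wednesday
2097: Tuesday
2096: Sunday (leap)
2095: Saturday
2094: Friday
2093: Thursday
2092: Tuesday (leap)
2091: Monday
2090: Sunday
2089: Saturday
2088: Thursday (leap)
2087: Wednesday
2086: Tuesday
2085: Monday
2084: Saturday (leap)
2084 begins on a Saturday and is a leap year.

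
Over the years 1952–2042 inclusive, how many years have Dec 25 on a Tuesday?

13

Track Dec 25's weekday year by year (advancing +1, or +2 across a Feb 29):
  1952: Thu  1953: Fri (+1)  1954: Sat (+1)  1955: Sun (+1)  1956: Tue (+2) ✓
  1957: Wed (+1)  1958: Thu (+1)  1959: Fri (+1)  1960: Sun (+2)  1961: Mon (+1)
  1962: Tue (+1) ✓  1963: Wed (+1)  1964: Fri (+2)  1965: Sat (+1)  … (63 more years) …
  2029: Tue (+1) ✓  2030: Wed (+1)  2031: Thu (+1)  2032: Sat (+2)  2033: Sun (+1)
  2034: Mon (+1)  2035: Tue (+1) ✓  2036: Thu (+2)  2037: Fri (+1)  2038: Sat (+1)
  2039: Sun (+1)  2040: Tue (+2) ✓  2041: Wed (+1)  2042: Thu (+1)
Tuesday years: 1956, 1962, 1973, 1979, 1984, 1990, 2001, 2007, 2012, 2018, 2029, 2035, 2040 — 13 in total.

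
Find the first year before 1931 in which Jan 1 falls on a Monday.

1923

Jan 1 advances by 2 weekdays after a leap year and by 1 after a common year.
1931: Jan 1 is Thursday.
1930: Wednesday
1929: Tuesday
1928: Sunday (leap)
1927: Saturday
1926: Friday
1925: Thursday
1924: Tuesday (leap)
1923: Monday
1923 begins on a Monday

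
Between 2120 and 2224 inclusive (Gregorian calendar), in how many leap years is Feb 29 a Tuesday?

4

Leap years in 2120–2224: 26 of them.
Feb 29 weekday advances by 5 (mod 7) from one leap year to the next four years later (or differs when a century non-leap intervenes).
Leap-day weekdays: 2120:Thu 2124:Tue✓ 2128:Sun 2132:Fri 2136:Wed 2140:Mon 2144:Sat 2148:Thu 2152:Tue✓ 2156:Sun 2160:Fri 2164:Wed 2168:Mon 2172:Sat 2176:Thu 2180:Tue✓ 2184:Sun 2188:Fri 2192:Wed 2196:Mon 2204:Wed 2208:Mon 2212:Sat 2216:Thu 2220:Tue✓ 2224:Sun
Tuesday: 2124, 2152, 2180, 2220 → 4.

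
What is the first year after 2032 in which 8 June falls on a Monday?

2037

From one year to the next, a fixed date's weekday advances by 1, or by 2 when a Feb 29 lies between the two dates.
2032: June 8 is Tuesday.
2033: Wednesday (+1)
2034: Thursday (+1)
2035: Friday (+1)
2036: Sunday (+2)
2037: Monday (+1)
8 June falls on a Monday in 2037.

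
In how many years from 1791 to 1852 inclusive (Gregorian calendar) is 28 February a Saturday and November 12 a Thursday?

7

Check each year's weekday for 28 February and November 12:
  1791: Mon/Sat  1792: Tue/Mon  1793: Thu/Tue  1794: Fri/Wed  1795: Sat/Thu ✓  1796: Sun/Sat  1797: Tue/Sun  1798: Wed/Mon  1799: Thu/Tue  1800: Fri/Wed  1801: Sat/Thu ✓  1802: Sun/Fri  1803: Mon/Sat  1804: Tue/Mon  …(34 more)…  1839: Thu/Tue  1840: Fri/Thu  1841: Sun/Fri  1842: Mon/Sat  1843: Tue/Sun  1844: Wed/Tue  1845: Fri/Wed  1846: Sat/Thu ✓  1847: Sun/Fri  1848: Mon/Sun  1849: Wed/Mon  1850: Thu/Tue  1851: Fri/Wed  1852: Sat/Fri
Both conditions hold in: 1795, 1801, 1807, 1818, 1829, 1835, 1846 — 7.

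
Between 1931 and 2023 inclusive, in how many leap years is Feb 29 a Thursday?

3

Leap years in 1931–2023: 23 of them.
Feb 29 weekday advances by 5 (mod 7) from one leap year to the next four years later (or differs when a century non-leap intervenes).
Leap-day weekdays: 1932:Mon 1936:Sat 1940:Thu✓ 1944:Tue 1948:Sun 1952:Fri 1956:Wed 1960:Mon 1964:Sat 1968:Thu✓ 1972:Tue 1976:Sun 1980:Fri 1984:Wed 1988:Mon 1992:Sat 1996:Thu✓ 2000:Tue 2004:Sun 2008:Fri 2012:Wed 2016:Mon 2020:Sat
Thursday: 1940, 1968, 1996 → 3.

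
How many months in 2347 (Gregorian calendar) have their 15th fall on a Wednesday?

Check the 15th of each month of 2347: Jan 15: Wed, Feb 15: Sat, Mar 15: Sat, Apr 15: Tue, May 15: Thu, Jun 15: Sun, Jul 15: Tue, Aug 15: Fri, Sep 15: Mon, Oct 15: Wed, Nov 15: Sat, Dec 15: Mon.
Wednesday occurs in January, October — 2 months.

2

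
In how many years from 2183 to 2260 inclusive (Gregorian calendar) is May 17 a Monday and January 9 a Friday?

3

Check each year's weekday for May 17 and January 9:
  2183: Sat/Thu  2184: Mon/Fri ✓  2185: Tue/Sun  2186: Wed/Mon  2187: Thu/Tue  2188: Sat/Wed  2189: Sun/Fri  2190: Mon/Sat  2191: Tue/Sun  2192: Thu/Mon  2193: Fri/Wed  2194: Sat/Thu  2195: Sun/Fri  2196: Tue/Sat  …(50 more)…  2247: Mon/Sat  2248: Wed/Sun  2249: Thu/Tue  2250: Fri/Wed  2251: Sat/Thu  2252: Mon/Fri ✓  2253: Tue/Sun  2254: Wed/Mon  2255: Thu/Tue  2256: Sat/Wed  2257: Sun/Fri  2258: Mon/Sat  2259: Tue/Sun  2260: Thu/Mon
Both conditions hold in: 2184, 2224, 2252 — 3.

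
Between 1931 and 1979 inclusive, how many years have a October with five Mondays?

22

October has 31 days; it has five Mondays when Monday falls among the first (month-length − 28) days — i.e. when October 1 is one of Monday/Sunday/Saturday.
October 1 by year: 1931:Thu 1932:Sat✓ 1933:Sun✓ 1934:Mon✓ 1935:Tue 1936:Thu 1937:Fri 1938:Sat✓ 1939:Sun✓ 1940:Tue 1941:Wed 1942:Thu 1943:Fri 1944:Sun✓ 1945:Mon✓ …(19 more)… 1965:Fri 1966:Sat✓ 1967:Sun✓ 1968:Tue 1969:Wed 1970:Thu 1971:Fri 1972:Sun✓ 1973:Mon✓ 1974:Tue 1975:Wed 1976:Fri 1977:Sat✓ 1978:Sun✓ 1979:Mon✓
Years with five Mondays: 1932, 1933, 1934, 1938, 1939, 1944, 1945, 1949, 1950, 1951, 1955, 1956, 1960, 1961, 1962, 1966, 1967, 1972, 1973, 1977, 1978, 1979 → 22.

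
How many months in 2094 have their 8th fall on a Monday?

Check the 8th of each month of 2094: Jan 8: Fri, Feb 8: Mon, Mar 8: Mon, Apr 8: Thu, May 8: Sat, Jun 8: Tue, Jul 8: Thu, Aug 8: Sun, Sep 8: Wed, Oct 8: Fri, Nov 8: Mon, Dec 8: Wed.
Monday occurs in February, March, November — 3 months.

3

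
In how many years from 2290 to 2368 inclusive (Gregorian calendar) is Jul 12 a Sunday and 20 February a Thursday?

Check each year's weekday for Jul 12 and 20 February:
  2290: Sat/Thu  2291: Sun/Fri  2292: Tue/Sat  2293: Wed/Mon  2294: Thu/Tue  2295: Fri/Wed  2296: Sun/Thu ✓  2297: Mon/Sat  2298: Tue/Sun  2299: Wed/Mon  2300: Thu/Tue  2301: Fri/Wed  2302: Sat/Thu  2303: Sun/Fri  …(51 more)…  2355: Tue/Sun  2356: Thu/Mon  2357: Fri/Wed  2358: Sat/Thu  2359: Sun/Fri  2360: Tue/Sat  2361: Wed/Mon  2362: Thu/Tue  2363: Fri/Wed  2364: Sun/Thu ✓  2365: Mon/Sat  2366: Tue/Sun  2367: Wed/Mon  2368: Fri/Tue
Both conditions hold in: 2296, 2308, 2336, 2364 — 4.

4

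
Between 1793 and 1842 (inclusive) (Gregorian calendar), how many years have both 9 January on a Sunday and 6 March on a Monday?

Check each year's weekday for 9 January and 6 March:
  1793: Wed/Wed  1794: Thu/Thu  1795: Fri/Fri  1796: Sat/Sun  1797: Mon/Mon  1798: Tue/Tue  1799: Wed/Wed  1800: Thu/Thu  1801: Fri/Fri  1802: Sat/Sat  1803: Sun/Sun  1804: Mon/Tue  1805: Wed/Wed  1806: Thu/Thu  …(22 more)…  1829: Fri/Fri  1830: Sat/Sat  1831: Sun/Sun  1832: Mon/Tue  1833: Wed/Wed  1834: Thu/Thu  1835: Fri/Fri  1836: Sat/Sun  1837: Mon/Mon  1838: Tue/Tue  1839: Wed/Wed  1840: Thu/Fri  1841: Sat/Sat  1842: Sun/Sun
Both conditions hold in: 1820 — 1.

1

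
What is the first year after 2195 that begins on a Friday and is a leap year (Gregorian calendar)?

2196

Jan 1 advances by 2 weekdays after a leap year and by 1 after a common year.
2195: Jan 1 is Thursday.
2196: Friday (leap)
2196 begins on a Friday and is a leap year.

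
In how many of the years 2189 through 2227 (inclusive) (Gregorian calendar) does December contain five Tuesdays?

17

December has 31 days; it has five Tuesdays when Tuesday falls among the first (month-length − 28) days — i.e. when December 1 is one of Tuesday/Monday/Sunday.
December 1 by year: 2189:Tue✓ 2190:Wed 2191:Thu 2192:Sat 2193:Sun✓ 2194:Mon✓ 2195:Tue✓ 2196:Thu 2197:Fri 2198:Sat 2199:Sun✓ 2200:Mon✓ 2201:Tue✓ 2202:Wed 2203:Thu …(9 more)… 2213:Wed 2214:Thu 2215:Fri 2216:Sun✓ 2217:Mon✓ 2218:Tue✓ 2219:Wed 2220:Fri 2221:Sat 2222:Sun✓ 2223:Mon✓ 2224:Wed 2225:Thu 2226:Fri 2227:Sat
Years with five Tuesdays: 2189, 2193, 2194, 2195, 2199, 2200, 2201, 2205, 2206, 2207, 2211, 2212, 2216, 2217, 2218, 2222, 2223 → 17.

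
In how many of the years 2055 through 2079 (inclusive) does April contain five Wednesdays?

April has 30 days; it has five Wednesdays when Wednesday falls among the first (month-length − 28) days — i.e. when April 1 is one of Wednesday/Tuesday.
April 1 by year: 2055:Thu 2056:Sat 2057:Sun 2058:Mon 2059:Tue✓ 2060:Thu 2061:Fri 2062:Sat 2063:Sun 2064:Tue✓ 2065:Wed✓ 2066:Thu 2067:Fri 2068:Sun 2069:Mon 2070:Tue✓ 2071:Wed✓ 2072:Fri 2073:Sat 2074:Sun 2075:Mon 2076:Wed✓ 2077:Thu 2078:Fri 2079:Sat
Years with five Wednesdays: 2059, 2064, 2065, 2070, 2071, 2076 → 6.

6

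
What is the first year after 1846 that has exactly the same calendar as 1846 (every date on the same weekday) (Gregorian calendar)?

Two years share a calendar iff Jan 1 falls on the same weekday and both are leap or both are common. 1846: Jan 1 is Thursday, common year.
1847: Jan 1 Friday, common
1848: Jan 1 Saturday, leap
1849: Jan 1 Monday, common
1850: Jan 1 Tuesday, common
1851: Jan 1 Wednesday, common
1852: Jan 1 Thursday, leap
1853: Jan 1 Saturday, common
1854: Jan 1 Sunday, common
1855: Jan 1 Monday, common
1856: Jan 1 Tuesday, leap
1857: Jan 1 Thursday, common
1857 matches on both conditions.

1857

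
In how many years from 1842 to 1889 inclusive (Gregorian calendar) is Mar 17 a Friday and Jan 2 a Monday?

Check each year's weekday for Mar 17 and Jan 2:
  1842: Thu/Sun  1843: Fri/Mon ✓  1844: Sun/Tue  1845: Mon/Thu  1846: Tue/Fri  1847: Wed/Sat  1848: Fri/Sun  1849: Sat/Tue  1850: Sun/Wed  1851: Mon/Thu  1852: Wed/Fri  1853: Thu/Sun  1854: Fri/Mon ✓  1855: Sat/Tue  …(20 more)…  1876: Fri/Sun  1877: Sat/Tue  1878: Sun/Wed  1879: Mon/Thu  1880: Wed/Fri  1881: Thu/Sun  1882: Fri/Mon ✓  1883: Sat/Tue  1884: Mon/Wed  1885: Tue/Fri  1886: Wed/Sat  1887: Thu/Sun  1888: Sat/Mon  1889: Sun/Wed
Both conditions hold in: 1843, 1854, 1865, 1871, 1882 — 5.

5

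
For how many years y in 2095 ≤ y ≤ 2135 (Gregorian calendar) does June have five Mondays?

12

June has 30 days; it has five Mondays when Monday falls among the first (month-length − 28) days — i.e. when June 1 is one of Monday/Sunday.
June 1 by year: 2095:Wed 2096:Fri 2097:Sat 2098:Sun✓ 2099:Mon✓ 2100:Tue 2101:Wed 2102:Thu 2103:Fri 2104:Sun✓ 2105:Mon✓ 2106:Tue 2107:Wed 2108:Fri 2109:Sat …(11 more)… 2121:Sun✓ 2122:Mon✓ 2123:Tue 2124:Thu 2125:Fri 2126:Sat 2127:Sun✓ 2128:Tue 2129:Wed 2130:Thu 2131:Fri 2132:Sun✓ 2133:Mon✓ 2134:Tue 2135:Wed
Years with five Mondays: 2098, 2099, 2104, 2105, 2110, 2111, 2116, 2121, 2122, 2127, 2132, 2133 → 12.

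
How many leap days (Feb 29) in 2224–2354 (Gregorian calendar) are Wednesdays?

4

Leap years in 2224–2354: 32 of them.
Feb 29 weekday advances by 5 (mod 7) from one leap year to the next four years later (or differs when a century non-leap intervenes).
Leap-day weekdays: 2224:Sun 2228:Fri 2232:Wed✓ 2236:Mon 2240:Sat 2244:Thu 2248:Tue 2252:Sun 2256:Fri 2260:Wed✓ 2264:Mon 2268:Sat 2272:Thu …(6 more)… 2304:Mon 2308:Sat 2312:Thu 2316:Tue 2320:Sun 2324:Fri 2328:Wed✓ 2332:Mon 2336:Sat 2340:Thu 2344:Tue 2348:Sun 2352:Fri
Wednesday: 2232, 2260, 2288, 2328 → 4.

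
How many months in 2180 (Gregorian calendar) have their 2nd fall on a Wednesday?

2

Check the 2nd of each month of 2180: Jan 2: Sun, Feb 2: Wed, Mar 2: Thu, Apr 2: Sun, May 2: Tue, Jun 2: Fri, Jul 2: Sun, Aug 2: Wed, Sep 2: Sat, Oct 2: Mon, Nov 2: Thu, Dec 2: Sat.
Wednesday occurs in February, August — 2 months.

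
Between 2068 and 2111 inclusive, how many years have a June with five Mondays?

14

June has 30 days; it has five Mondays when Monday falls among the first (month-length − 28) days — i.e. when June 1 is one of Monday/Sunday.
June 1 by year: 2068:Fri 2069:Sat 2070:Sun✓ 2071:Mon✓ 2072:Wed 2073:Thu 2074:Fri 2075:Sat 2076:Mon✓ 2077:Tue 2078:Wed 2079:Thu 2080:Sat 2081:Sun✓ 2082:Mon✓ …(14 more)… 2097:Sat 2098:Sun✓ 2099:Mon✓ 2100:Tue 2101:Wed 2102:Thu 2103:Fri 2104:Sun✓ 2105:Mon✓ 2106:Tue 2107:Wed 2108:Fri 2109:Sat 2110:Sun✓ 2111:Mon✓
Years with five Mondays: 2070, 2071, 2076, 2081, 2082, 2087, 2092, 2093, 2098, 2099, 2104, 2105, 2110, 2111 → 14.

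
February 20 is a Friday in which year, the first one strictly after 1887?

1891

From one year to the next, a fixed date's weekday advances by 1, or by 2 when a Feb 29 lies between the two dates.
1887: February 20 is Sunday.
1888: Monday (+1)
1889: Wednesday (+2)
1890: Thursday (+1)
1891: Friday (+1)
February 20 falls on a Friday in 1891.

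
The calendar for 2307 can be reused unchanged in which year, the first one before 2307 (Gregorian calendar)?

2301

Two years share a calendar iff Jan 1 falls on the same weekday and both are leap or both are common. 2307: Jan 1 is Tuesday, common year.
2306: Jan 1 Monday, common
2305: Jan 1 Sunday, common
2304: Jan 1 Friday, leap
2303: Jan 1 Thursday, common
2302: Jan 1 Wednesday, common
2301: Jan 1 Tuesday, common
2301 matches on both conditions.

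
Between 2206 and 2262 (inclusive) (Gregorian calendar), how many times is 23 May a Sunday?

8

Track 23 May's weekday year by year (advancing +1, or +2 across a Feb 29):
  2206: Fri  2207: Sat (+1)  2208: Mon (+2)  2209: Tue (+1)  2210: Wed (+1)
  2211: Thu (+1)  2212: Sat (+2)  2213: Sun (+1) ✓  2214: Mon (+1)  2215: Tue (+1)
  2216: Thu (+2)  2217: Fri (+1)  2218: Sat (+1)  2219: Sun (+1) ✓  … (29 more years) …
  2249: Wed (+1)  2250: Thu (+1)  2251: Fri (+1)  2252: Sun (+2) ✓  2253: Mon (+1)
  2254: Tue (+1)  2255: Wed (+1)  2256: Fri (+2)  2257: Sat (+1)  2258: Sun (+1) ✓
  2259: Mon (+1)  2260: Wed (+2)  2261: Thu (+1)  2262: Fri (+1)
Sunday years: 2213, 2219, 2224, 2230, 2241, 2247, 2252, 2258 — 8 in total.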